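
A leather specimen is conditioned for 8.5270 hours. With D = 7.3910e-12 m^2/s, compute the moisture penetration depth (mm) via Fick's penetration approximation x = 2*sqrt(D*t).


t = 8.5270 hr * 3600 = 30697.2000 s
D * t = 7.3910e-12 * 30697.2000 = 2.2688e-07
x = 2 * sqrt(D*t) = 2 * sqrt(2.2688e-07) = 9.5264e-04 m = 0.9526 mm


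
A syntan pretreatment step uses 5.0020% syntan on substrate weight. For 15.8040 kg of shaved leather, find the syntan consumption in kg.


Formula: Syntan = substrate * pct / 100
Substituting: Syntan = 15.8040 * 5.0020 / 100
Result: 0.7905 kg


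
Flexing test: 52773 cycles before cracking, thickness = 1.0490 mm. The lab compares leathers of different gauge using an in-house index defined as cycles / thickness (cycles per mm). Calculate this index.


Formula: Index = cycles / thickness
Substituting: Index = 52773 / 1.0490
Result: 50307.9123 cycles/mm


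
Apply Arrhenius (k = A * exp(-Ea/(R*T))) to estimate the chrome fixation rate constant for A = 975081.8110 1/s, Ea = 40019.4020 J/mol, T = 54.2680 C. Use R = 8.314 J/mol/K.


T_K = T_C + 273.15 = 54.2680 + 273.15 = 327.4180 K
exponent = -Ea / (R * T_K) = -40019.4020 / (8.314 * 327.4180) = -14.7014
k = A * exp(exponent) = 975081.8110 * exp(-14.7014) = 0.4021 1/s


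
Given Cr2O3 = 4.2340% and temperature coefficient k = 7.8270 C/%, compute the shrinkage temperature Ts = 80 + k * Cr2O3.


Formula: Ts = 80 + k * Cr2O3
Substituting: Ts = 80 + 7.8270 * 4.2340
Result: 113.1395 C


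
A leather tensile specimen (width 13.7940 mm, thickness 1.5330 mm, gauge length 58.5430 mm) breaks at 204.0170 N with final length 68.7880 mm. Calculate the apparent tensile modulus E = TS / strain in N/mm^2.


TS = F / (w * t) = 204.0170 / (13.7940 * 1.5330) = 9.6479 N/mm^2
strain = (Lf - L0) / L0 = (68.7880 - 58.5430) / 58.5430 = 0.1750
E = TS / strain = 9.6479 / 0.1750 = 55.1311 N/mm^2


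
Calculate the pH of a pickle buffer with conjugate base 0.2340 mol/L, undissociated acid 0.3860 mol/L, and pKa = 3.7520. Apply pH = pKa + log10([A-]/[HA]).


ratio = [A-] / [HA] = 0.2340 / 0.3860 = 0.6062
log10(ratio) = -0.2174
pH = pKa + log10(ratio) = 3.7520 - 0.2174 = 3.5346


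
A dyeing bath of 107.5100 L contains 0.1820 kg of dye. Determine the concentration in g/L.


Formula: Conc = dye_mass(kg) / volume(L) * 1000
Substituting: Conc = 0.1820 / 107.5100 * 1000
Result: 1.6929 g/L


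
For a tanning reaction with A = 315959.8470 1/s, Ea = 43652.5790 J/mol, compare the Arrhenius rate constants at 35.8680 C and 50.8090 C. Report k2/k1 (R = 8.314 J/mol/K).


T1 = 35.8680 + 273.15 = 309.0180 K; T2 = 50.8090 + 273.15 = 323.9590 K
k1 = A * exp(-Ea/(R*T1)) = 315959.8470 * exp(-43652.5790/(8.314*309.0180)) = 0.0132003 1/s
k2 = A * exp(-Ea/(R*T2)) = 315959.8470 * exp(-43652.5790/(8.314*323.9590)) = 0.0289004 1/s
k2/k1 = 0.0289004 / 0.0132003 = 2.1894


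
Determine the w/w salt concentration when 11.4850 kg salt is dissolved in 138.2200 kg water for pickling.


Formula: Conc = salt / (water + salt) * 100
Substituting: Conc = 11.4850 / (138.2200 + 11.4850) * 100
Result: 7.6718 %


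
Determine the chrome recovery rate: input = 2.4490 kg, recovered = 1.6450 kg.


Formula: Recovery = recovered / input * 100
Substituting: Recovery = 1.6450 / 2.4490 * 100
Result: 67.1703 %


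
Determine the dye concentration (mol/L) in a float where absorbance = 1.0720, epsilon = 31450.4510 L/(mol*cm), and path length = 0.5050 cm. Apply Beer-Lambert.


Formula: c = A / (epsilon * l)
Substituting: c = 1.0720 / (31450.4510 * 0.5050)
Result: 6.7496e-05 mol/L


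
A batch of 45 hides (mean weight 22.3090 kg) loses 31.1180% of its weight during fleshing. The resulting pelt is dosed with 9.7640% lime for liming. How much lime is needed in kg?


Total_raw = N * avg_wt = 45 * 22.3090 = 1003.9050 kg
Substrate = Total_raw * (1 - loss/100) = 1003.9050 * (1 - 31.1180/100) = 691.5098 kg
Lime = Substrate * pct / 100 = 691.5098 * 9.7640 / 100 = 67.5190 kg


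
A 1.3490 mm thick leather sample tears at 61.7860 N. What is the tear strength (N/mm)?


Formula: Tear strength = force / thickness
Substituting: Tear strength = 61.7860 / 1.3490
Result: 45.8013 N/mm


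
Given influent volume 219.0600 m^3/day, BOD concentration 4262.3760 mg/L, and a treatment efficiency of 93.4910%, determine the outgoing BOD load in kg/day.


Load_in = volume * conc / 1000 = 219.0600 * 4262.3760 / 1000 = 933.7161 kg/day
Removed = Load_in * eff / 100 = 933.7161 * 93.4910 / 100 = 872.9405 kg/day
Load_out = Load_in - Removed = 933.7161 - 872.9405 = 60.7756 kg/day


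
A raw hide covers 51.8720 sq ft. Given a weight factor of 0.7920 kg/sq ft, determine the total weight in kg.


Formula: Weight = area * weight_per_sqft
Substituting: Weight = 51.8720 * 0.7920
Result: 41.0826 kg


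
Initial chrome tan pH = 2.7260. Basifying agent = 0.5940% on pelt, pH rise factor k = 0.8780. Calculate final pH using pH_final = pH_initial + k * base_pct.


Formula: pH_final = pH_initial + k * base_pct
Substituting: pH_final = 2.7260 + 0.8780 * 0.5940
Result: 3.2475


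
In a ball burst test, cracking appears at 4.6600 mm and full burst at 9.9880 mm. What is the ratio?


Formula: Ratio = crack / burst
Substituting: Ratio = 4.6600 / 9.9880
Result: 0.4666


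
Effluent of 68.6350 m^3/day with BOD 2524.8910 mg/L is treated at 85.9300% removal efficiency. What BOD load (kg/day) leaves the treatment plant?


Load_in = volume * conc / 1000 = 68.6350 * 2524.8910 / 1000 = 173.2959 kg/day
Removed = Load_in * eff / 100 = 173.2959 * 85.9300 / 100 = 148.9132 kg/day
Load_out = Load_in - Removed = 173.2959 - 148.9132 = 24.3827 kg/day


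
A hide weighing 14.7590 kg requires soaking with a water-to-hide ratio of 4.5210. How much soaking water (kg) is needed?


Formula: Water = hide_weight * ratio
Substituting: Water = 14.7590 * 4.5210
Result: 66.7254 kg


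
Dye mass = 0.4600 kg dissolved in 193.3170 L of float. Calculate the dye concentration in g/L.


Formula: Conc = dye_mass(kg) / volume(L) * 1000
Substituting: Conc = 0.4600 / 193.3170 * 1000
Result: 2.3795 g/L


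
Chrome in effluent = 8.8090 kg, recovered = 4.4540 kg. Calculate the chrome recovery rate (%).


Formula: Recovery = recovered / input * 100
Substituting: Recovery = 4.4540 / 8.8090 * 100
Result: 50.5619 %


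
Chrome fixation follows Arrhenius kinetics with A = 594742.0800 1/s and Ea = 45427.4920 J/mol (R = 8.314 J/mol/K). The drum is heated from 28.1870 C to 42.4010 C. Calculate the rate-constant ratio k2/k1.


T1 = 28.1870 + 273.15 = 301.3370 K; T2 = 42.4010 + 273.15 = 315.5510 K
k1 = A * exp(-Ea/(R*T1)) = 594742.0800 * exp(-45427.4920/(8.314*301.3370)) = 0.00793432 1/s
k2 = A * exp(-Ea/(R*T2)) = 594742.0800 * exp(-45427.4920/(8.314*315.5510)) = 0.0179569 1/s
k2/k1 = 0.0179569 / 0.00793432 = 2.2632


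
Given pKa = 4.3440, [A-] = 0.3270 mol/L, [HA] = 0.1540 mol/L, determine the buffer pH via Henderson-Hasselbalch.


ratio = [A-] / [HA] = 0.3270 / 0.1540 = 2.1234
log10(ratio) = 0.3270
pH = pKa + log10(ratio) = 4.3440 + 0.3270 = 4.6710


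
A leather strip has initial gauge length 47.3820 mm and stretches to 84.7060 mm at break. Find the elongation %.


Formula: Elongation = (Lf - L0) / L0 * 100
Substituting: Elongation = (84.7060 - 47.3820) / 47.3820 * 100
Result: 78.7725 %


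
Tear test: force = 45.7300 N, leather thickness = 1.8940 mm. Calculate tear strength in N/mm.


Formula: Tear strength = force / thickness
Substituting: Tear strength = 45.7300 / 1.8940
Result: 24.1447 N/mm


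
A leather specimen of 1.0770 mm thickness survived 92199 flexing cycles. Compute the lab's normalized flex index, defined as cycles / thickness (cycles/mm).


Formula: Index = cycles / thickness
Substituting: Index = 92199 / 1.0770
Result: 85607.2423 cycles/mm


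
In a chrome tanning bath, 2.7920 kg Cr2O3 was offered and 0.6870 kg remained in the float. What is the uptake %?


Formula: Uptake = (offered - residual) / offered * 100
Substituting: Uptake = (2.7920 - 0.6870) / 2.7920 * 100
Result: 75.3940 %


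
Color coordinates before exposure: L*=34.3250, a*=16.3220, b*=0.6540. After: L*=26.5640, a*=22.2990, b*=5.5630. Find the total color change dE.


dL = -7.7610, da = 5.9770, db = 4.9090
dE = sqrt((-7.7610)^2 + 5.9770^2 + 4.9090^2) = 10.9570


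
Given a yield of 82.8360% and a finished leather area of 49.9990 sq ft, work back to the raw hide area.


Formula: raw = finished * 100 / yield
Substituting: raw = 49.9990 * 100 / 82.8360
Result: 60.3590 sq ft


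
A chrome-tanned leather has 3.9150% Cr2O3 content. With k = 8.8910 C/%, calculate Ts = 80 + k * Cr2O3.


Formula: Ts = 80 + k * Cr2O3
Substituting: Ts = 80 + 8.8910 * 3.9150
Result: 114.8083 C


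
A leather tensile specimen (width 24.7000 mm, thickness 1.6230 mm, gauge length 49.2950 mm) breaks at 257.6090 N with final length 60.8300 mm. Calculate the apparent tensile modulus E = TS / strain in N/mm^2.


TS = F / (w * t) = 257.6090 / (24.7000 * 1.6230) = 6.4261 N/mm^2
strain = (Lf - L0) / L0 = (60.8300 - 49.2950) / 49.2950 = 0.2340
E = TS / strain = 6.4261 / 0.2340 = 27.4619 N/mm^2


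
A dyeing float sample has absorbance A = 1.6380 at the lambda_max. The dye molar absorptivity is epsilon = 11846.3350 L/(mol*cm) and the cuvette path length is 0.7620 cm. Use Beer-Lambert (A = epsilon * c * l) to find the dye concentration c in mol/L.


Formula: c = A / (epsilon * l)
Substituting: c = 1.6380 / (11846.3350 * 0.7620)
Result: 1.8146e-04 mol/L


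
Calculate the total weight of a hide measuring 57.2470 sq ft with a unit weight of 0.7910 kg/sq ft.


Formula: Weight = area * weight_per_sqft
Substituting: Weight = 57.2470 * 0.7910
Result: 45.2824 kg


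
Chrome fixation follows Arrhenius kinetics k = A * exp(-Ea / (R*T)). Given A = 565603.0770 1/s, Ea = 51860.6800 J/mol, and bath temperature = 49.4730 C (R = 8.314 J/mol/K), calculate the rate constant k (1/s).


T_K = T_C + 273.15 = 49.4730 + 273.15 = 322.6230 K
exponent = -Ea / (R * T_K) = -51860.6800 / (8.314 * 322.6230) = -19.3345
k = A * exp(exponent) = 565603.0770 * exp(-19.3345) = 0.00226802 1/s


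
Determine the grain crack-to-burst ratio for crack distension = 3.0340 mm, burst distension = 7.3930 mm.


Formula: Ratio = crack / burst
Substituting: Ratio = 3.0340 / 7.3930
Result: 0.4104


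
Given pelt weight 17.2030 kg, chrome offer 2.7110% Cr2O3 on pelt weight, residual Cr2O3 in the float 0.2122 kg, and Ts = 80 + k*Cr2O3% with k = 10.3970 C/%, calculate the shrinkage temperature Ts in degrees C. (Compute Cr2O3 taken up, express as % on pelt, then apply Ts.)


Offered = pelt * offer_pct / 100 = 17.2030 * 2.7110 / 100 = 0.4664 kg
Uptake = offered - residual = 0.4664 - 0.2122 = 0.2542 kg
Cr2O3% on pelt = uptake / pelt * 100 = 0.2542 / 17.2030 * 100 = 1.4775 %
Ts = 80 + k * Cr2O3% = 80 + 10.3970 * 1.4775 = 95.3615 C


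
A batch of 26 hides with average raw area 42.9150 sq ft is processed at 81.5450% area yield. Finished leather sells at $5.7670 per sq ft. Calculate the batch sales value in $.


Raw_total = N * avg_area = 26 * 42.9150 = 1115.7900 sq ft
Finished = Raw_total * yield / 100 = 1115.7900 * 81.5450 / 100 = 909.8710 sq ft
Value = Finished * price = 909.8710 * 5.7670 = 5247.2258 $


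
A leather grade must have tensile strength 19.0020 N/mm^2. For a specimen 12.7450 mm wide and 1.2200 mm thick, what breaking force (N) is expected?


Formula: F = TS * w * t
Substituting: F = 19.0020 * 12.7450 * 1.2200
Result: 295.4602 N


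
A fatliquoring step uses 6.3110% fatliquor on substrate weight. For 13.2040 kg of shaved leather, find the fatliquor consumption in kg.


Formula: Fat = substrate * pct / 100
Substituting: Fat = 13.2040 * 6.3110 / 100
Result: 0.8333 kg


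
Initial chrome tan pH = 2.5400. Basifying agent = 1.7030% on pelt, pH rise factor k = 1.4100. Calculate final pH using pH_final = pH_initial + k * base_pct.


Formula: pH_final = pH_initial + k * base_pct
Substituting: pH_final = 2.5400 + 1.4100 * 1.7030
Result: 4.9412


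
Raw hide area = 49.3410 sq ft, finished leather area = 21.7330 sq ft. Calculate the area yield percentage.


Formula: Yield = finished / raw * 100
Substituting: Yield = 21.7330 / 49.3410 * 100
Result: 44.0465 %


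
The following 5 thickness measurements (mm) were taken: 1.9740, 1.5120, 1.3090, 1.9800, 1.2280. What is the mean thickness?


Formula: Average = sum / n
Substituting: Average = 8.0030 / 5
Result: 1.6006 mm


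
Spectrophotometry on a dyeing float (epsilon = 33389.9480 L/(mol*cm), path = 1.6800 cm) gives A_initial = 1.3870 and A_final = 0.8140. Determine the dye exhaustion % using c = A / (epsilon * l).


c_initial = A_i / (epsilon * l) = 1.3870 / (33389.9480 * 1.6800) = 2.4726e-05 mol/L
c_final = A_f / (epsilon * l) = 0.8140 / (33389.9480 * 1.6800) = 1.4511e-05 mol/L
Exhaustion = (c_initial - c_final) / c_initial * 100 = (2.4726e-05 - 1.4511e-05) / 2.4726e-05 * 100 = 41.3122 %


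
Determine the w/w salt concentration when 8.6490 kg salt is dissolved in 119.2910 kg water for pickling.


Formula: Conc = salt / (water + salt) * 100
Substituting: Conc = 8.6490 / (119.2910 + 8.6490) * 100
Result: 6.7602 %


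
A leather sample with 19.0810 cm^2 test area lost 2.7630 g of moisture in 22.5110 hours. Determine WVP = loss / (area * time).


Formula: WVP = loss / (area * time)
Substituting: WVP = 2.7630 / (19.0810 * 22.5110)
Result: 0.00643258 g/(cm^2*hr)


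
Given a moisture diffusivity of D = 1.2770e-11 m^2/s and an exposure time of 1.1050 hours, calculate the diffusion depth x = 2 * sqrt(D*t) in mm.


t = 1.1050 hr * 3600 = 3978.0000 s
D * t = 1.2770e-11 * 3978.0000 = 5.0799e-08
x = 2 * sqrt(D*t) = 2 * sqrt(5.0799e-08) = 4.5077e-04 m = 0.4508 mm


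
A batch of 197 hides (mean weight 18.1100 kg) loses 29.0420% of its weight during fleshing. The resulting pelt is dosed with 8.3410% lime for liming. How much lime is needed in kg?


Total_raw = N * avg_wt = 197 * 18.1100 = 3567.6700 kg
Substrate = Total_raw * (1 - loss/100) = 3567.6700 * (1 - 29.0420/100) = 2531.5473 kg
Lime = Substrate * pct / 100 = 2531.5473 * 8.3410 / 100 = 211.1564 kg


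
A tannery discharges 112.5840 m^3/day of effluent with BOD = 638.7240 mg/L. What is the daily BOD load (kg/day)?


Formula: BOD_load = volume * conc / 1000
Substituting: BOD_load = 112.5840 * 638.7240 / 1000
Result: 71.9101 kg/day


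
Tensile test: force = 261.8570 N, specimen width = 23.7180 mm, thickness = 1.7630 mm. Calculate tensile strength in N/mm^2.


Formula: TS = force / (width * thickness)
Substituting: TS = 261.8570 / (23.7180 * 1.7630)
Result: 6.2623 N/mm^2


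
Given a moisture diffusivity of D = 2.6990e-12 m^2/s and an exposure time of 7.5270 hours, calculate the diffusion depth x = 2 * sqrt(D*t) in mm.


t = 7.5270 hr * 3600 = 27097.2000 s
D * t = 2.6990e-12 * 27097.2000 = 7.3135e-08
x = 2 * sqrt(D*t) = 2 * sqrt(7.3135e-08) = 5.4087e-04 m = 0.5409 mm


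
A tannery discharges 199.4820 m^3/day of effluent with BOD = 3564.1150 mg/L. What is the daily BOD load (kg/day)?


Formula: BOD_load = volume * conc / 1000
Substituting: BOD_load = 199.4820 * 3564.1150 / 1000
Result: 710.9768 kg/day


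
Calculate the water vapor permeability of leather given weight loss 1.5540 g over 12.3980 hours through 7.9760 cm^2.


Formula: WVP = loss / (area * time)
Substituting: WVP = 1.5540 / (7.9760 * 12.3980)
Result: 0.015715 g/(cm^2*hr)


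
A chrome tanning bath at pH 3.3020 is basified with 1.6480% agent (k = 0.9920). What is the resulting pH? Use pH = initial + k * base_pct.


Formula: pH_final = pH_initial + k * base_pct
Substituting: pH_final = 3.3020 + 0.9920 * 1.6480
Result: 4.9368


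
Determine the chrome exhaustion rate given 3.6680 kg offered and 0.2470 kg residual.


Formula: Uptake = (offered - residual) / offered * 100
Substituting: Uptake = (3.6680 - 0.2470) / 3.6680 * 100
Result: 93.2661 %


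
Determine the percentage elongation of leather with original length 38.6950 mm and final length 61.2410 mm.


Formula: Elongation = (Lf - L0) / L0 * 100
Substituting: Elongation = (61.2410 - 38.6950) / 38.6950 * 100
Result: 58.2659 %


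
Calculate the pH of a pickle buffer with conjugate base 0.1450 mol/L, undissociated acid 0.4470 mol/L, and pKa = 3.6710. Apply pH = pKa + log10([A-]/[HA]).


ratio = [A-] / [HA] = 0.1450 / 0.4470 = 0.3244
log10(ratio) = -0.4889
pH = pKa + log10(ratio) = 3.6710 - 0.4889 = 3.1821


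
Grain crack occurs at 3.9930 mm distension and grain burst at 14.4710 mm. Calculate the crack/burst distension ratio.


Formula: Ratio = crack / burst
Substituting: Ratio = 3.9930 / 14.4710
Result: 0.2759


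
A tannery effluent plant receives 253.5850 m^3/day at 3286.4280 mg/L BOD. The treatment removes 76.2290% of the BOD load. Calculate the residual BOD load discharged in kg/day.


Load_in = volume * conc / 1000 = 253.5850 * 3286.4280 / 1000 = 833.3888 kg/day
Removed = Load_in * eff / 100 = 833.3888 * 76.2290 / 100 = 635.2840 kg/day
Load_out = Load_in - Removed = 833.3888 - 635.2840 = 198.1049 kg/day


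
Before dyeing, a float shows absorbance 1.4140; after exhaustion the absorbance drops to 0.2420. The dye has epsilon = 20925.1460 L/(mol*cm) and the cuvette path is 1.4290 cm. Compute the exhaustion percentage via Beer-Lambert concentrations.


c_initial = A_i / (epsilon * l) = 1.4140 / (20925.1460 * 1.4290) = 4.7288e-05 mol/L
c_final = A_f / (epsilon * l) = 0.2420 / (20925.1460 * 1.4290) = 8.0931e-06 mol/L
Exhaustion = (c_initial - c_final) / c_initial * 100 = (4.7288e-05 - 8.0931e-06) / 4.7288e-05 * 100 = 82.8854 %


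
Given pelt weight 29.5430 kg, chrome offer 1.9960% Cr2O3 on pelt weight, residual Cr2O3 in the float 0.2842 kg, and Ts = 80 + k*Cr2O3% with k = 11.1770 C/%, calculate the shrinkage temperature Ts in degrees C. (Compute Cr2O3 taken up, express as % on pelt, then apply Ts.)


Offered = pelt * offer_pct / 100 = 29.5430 * 1.9960 / 100 = 0.5897 kg
Uptake = offered - residual = 0.5897 - 0.2842 = 0.3055 kg
Cr2O3% on pelt = uptake / pelt * 100 = 0.3055 / 29.5430 * 100 = 1.0340 %
Ts = 80 + k * Cr2O3% = 80 + 11.1770 * 1.0340 = 91.5572 C


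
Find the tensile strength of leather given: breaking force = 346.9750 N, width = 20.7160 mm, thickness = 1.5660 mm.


Formula: TS = force / (width * thickness)
Substituting: TS = 346.9750 / (20.7160 * 1.5660)
Result: 10.6955 N/mm^2


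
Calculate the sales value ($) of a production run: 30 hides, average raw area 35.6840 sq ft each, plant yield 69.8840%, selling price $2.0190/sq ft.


Raw_total = N * avg_area = 30 * 35.6840 = 1070.5200 sq ft
Finished = Raw_total * yield / 100 = 1070.5200 * 69.8840 / 100 = 748.1222 sq ft
Value = Finished * price = 748.1222 * 2.0190 = 1510.4587 $


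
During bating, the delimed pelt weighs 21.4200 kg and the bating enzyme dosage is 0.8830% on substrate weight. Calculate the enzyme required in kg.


Formula: Enzyme = substrate * pct / 100
Substituting: Enzyme = 21.4200 * 0.8830 / 100
Result: 0.1891 kg


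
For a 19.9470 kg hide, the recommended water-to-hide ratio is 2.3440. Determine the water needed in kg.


Formula: Water = hide_weight * ratio
Substituting: Water = 19.9470 * 2.3440
Result: 46.7558 kg


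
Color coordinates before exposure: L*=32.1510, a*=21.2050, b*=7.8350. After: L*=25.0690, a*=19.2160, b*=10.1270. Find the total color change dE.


dL = -7.0820, da = -1.9890, db = 2.2920
dE = sqrt((-7.0820)^2 + (-1.9890)^2 + 2.2920^2) = 7.7048


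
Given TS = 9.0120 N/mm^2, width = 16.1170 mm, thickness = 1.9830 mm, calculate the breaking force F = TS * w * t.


Formula: F = TS * w * t
Substituting: F = 9.0120 * 16.1170 * 1.9830
Result: 288.0236 N


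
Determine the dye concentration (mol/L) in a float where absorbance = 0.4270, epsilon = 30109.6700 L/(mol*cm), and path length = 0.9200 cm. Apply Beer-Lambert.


Formula: c = A / (epsilon * l)
Substituting: c = 0.4270 / (30109.6700 * 0.9200)
Result: 1.5415e-05 mol/L


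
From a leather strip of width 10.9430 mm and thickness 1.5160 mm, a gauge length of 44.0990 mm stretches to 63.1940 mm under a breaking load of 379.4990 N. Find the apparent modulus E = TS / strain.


TS = F / (w * t) = 379.4990 / (10.9430 * 1.5160) = 22.8757 N/mm^2
strain = (Lf - L0) / L0 = (63.1940 - 44.0990) / 44.0990 = 0.4330
E = TS / strain = 22.8757 / 0.4330 = 52.8304 N/mm^2


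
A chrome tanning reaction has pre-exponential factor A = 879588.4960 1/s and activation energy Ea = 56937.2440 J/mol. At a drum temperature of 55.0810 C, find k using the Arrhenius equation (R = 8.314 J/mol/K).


T_K = T_C + 273.15 = 55.0810 + 273.15 = 328.2310 K
exponent = -Ea / (R * T_K) = -56937.2440 / (8.314 * 328.2310) = -20.8644
k = A * exp(exponent) = 879588.4960 * exp(-20.8644) = 7.6378e-04 1/s


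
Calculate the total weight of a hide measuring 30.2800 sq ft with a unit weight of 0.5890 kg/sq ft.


Formula: Weight = area * weight_per_sqft
Substituting: Weight = 30.2800 * 0.5890
Result: 17.8349 kg


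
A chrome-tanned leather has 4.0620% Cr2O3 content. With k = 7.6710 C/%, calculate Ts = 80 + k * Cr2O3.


Formula: Ts = 80 + k * Cr2O3
Substituting: Ts = 80 + 7.6710 * 4.0620
Result: 111.1596 C


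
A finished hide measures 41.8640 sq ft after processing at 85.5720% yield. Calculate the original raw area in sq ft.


Formula: raw = finished * 100 / yield
Substituting: raw = 41.8640 * 100 / 85.5720
Result: 48.9225 sq ft


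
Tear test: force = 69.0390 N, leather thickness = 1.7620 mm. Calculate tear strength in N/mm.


Formula: Tear strength = force / thickness
Substituting: Tear strength = 69.0390 / 1.7620
Result: 39.1822 N/mm


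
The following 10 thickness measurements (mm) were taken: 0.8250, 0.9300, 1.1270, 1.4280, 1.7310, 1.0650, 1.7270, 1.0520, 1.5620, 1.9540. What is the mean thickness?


Formula: Average = sum / n
Substituting: Average = 13.4010 / 10
Result: 1.3401 mm


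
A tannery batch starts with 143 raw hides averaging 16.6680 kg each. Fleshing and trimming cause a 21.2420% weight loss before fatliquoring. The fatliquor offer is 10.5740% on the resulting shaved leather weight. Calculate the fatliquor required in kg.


Total_raw = N * avg_wt = 143 * 16.6680 = 2383.5240 kg
Substrate = Total_raw * (1 - loss/100) = 2383.5240 * (1 - 21.2420/100) = 1877.2158 kg
Fat = Substrate * pct / 100 = 1877.2158 * 10.5740 / 100 = 198.4968 kg


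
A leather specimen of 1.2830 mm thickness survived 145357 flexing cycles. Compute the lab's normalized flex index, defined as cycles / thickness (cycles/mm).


Formula: Index = cycles / thickness
Substituting: Index = 145357 / 1.2830
Result: 113294.6220 cycles/mm


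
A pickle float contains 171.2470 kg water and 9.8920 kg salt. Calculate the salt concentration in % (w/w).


Formula: Conc = salt / (water + salt) * 100
Substituting: Conc = 9.8920 / (171.2470 + 9.8920) * 100
Result: 5.4610 %


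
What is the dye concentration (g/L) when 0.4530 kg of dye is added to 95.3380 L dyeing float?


Formula: Conc = dye_mass(kg) / volume(L) * 1000
Substituting: Conc = 0.4530 / 95.3380 * 1000
Result: 4.7515 g/L


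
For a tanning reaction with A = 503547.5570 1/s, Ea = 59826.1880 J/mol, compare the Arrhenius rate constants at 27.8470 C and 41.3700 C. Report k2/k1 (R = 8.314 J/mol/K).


T1 = 27.8470 + 273.15 = 300.9970 K; T2 = 41.3700 + 273.15 = 314.5200 K
k1 = A * exp(-Ea/(R*T1)) = 503547.5570 * exp(-59826.1880/(8.314*300.9970)) = 2.0869e-05 1/s
k2 = A * exp(-Ea/(R*T2)) = 503547.5570 * exp(-59826.1880/(8.314*314.5200)) = 5.8332e-05 1/s
k2/k1 = 5.8332e-05 / 2.0869e-05 = 2.7951


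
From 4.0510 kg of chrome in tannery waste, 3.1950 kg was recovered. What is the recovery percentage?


Formula: Recovery = recovered / input * 100
Substituting: Recovery = 3.1950 / 4.0510 * 100
Result: 78.8694 %


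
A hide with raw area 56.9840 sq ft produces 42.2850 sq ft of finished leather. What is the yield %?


Formula: Yield = finished / raw * 100
Substituting: Yield = 42.2850 / 56.9840 * 100
Result: 74.2050 %


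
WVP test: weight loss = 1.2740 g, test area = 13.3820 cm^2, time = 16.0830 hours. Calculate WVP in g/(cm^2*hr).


Formula: WVP = loss / (area * time)
Substituting: WVP = 1.2740 / (13.3820 * 16.0830)
Result: 0.00591945 g/(cm^2*hr)


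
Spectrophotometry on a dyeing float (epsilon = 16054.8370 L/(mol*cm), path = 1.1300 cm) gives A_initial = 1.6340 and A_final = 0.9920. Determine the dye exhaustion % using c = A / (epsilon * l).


c_initial = A_i / (epsilon * l) = 1.6340 / (16054.8370 * 1.1300) = 9.0067e-05 mol/L
c_final = A_f / (epsilon * l) = 0.9920 / (16054.8370 * 1.1300) = 5.4680e-05 mol/L
Exhaustion = (c_initial - c_final) / c_initial * 100 = (9.0067e-05 - 5.4680e-05) / 9.0067e-05 * 100 = 39.2901 %


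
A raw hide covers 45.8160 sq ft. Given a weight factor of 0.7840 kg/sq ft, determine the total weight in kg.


Formula: Weight = area * weight_per_sqft
Substituting: Weight = 45.8160 * 0.7840
Result: 35.9197 kg


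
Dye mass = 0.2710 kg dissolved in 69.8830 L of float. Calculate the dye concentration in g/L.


Formula: Conc = dye_mass(kg) / volume(L) * 1000
Substituting: Conc = 0.2710 / 69.8830 * 1000
Result: 3.8779 g/L


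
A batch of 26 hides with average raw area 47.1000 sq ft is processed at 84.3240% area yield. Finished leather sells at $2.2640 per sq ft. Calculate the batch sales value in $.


Raw_total = N * avg_area = 26 * 47.1000 = 1224.6000 sq ft
Finished = Raw_total * yield / 100 = 1224.6000 * 84.3240 / 100 = 1032.6317 sq ft
Value = Finished * price = 1032.6317 * 2.2640 = 2337.8782 $


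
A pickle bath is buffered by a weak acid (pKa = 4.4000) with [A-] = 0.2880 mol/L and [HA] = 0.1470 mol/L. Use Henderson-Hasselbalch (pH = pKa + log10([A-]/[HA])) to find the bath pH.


ratio = [A-] / [HA] = 0.2880 / 0.1470 = 1.9592
log10(ratio) = 0.2921
pH = pKa + log10(ratio) = 4.4000 + 0.2921 = 4.6921


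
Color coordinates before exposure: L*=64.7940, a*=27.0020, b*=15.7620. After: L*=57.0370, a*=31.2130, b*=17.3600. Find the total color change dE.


dL = -7.7570, da = 4.2110, db = 1.5980
dE = sqrt((-7.7570)^2 + 4.2110^2 + 1.5980^2) = 8.9698


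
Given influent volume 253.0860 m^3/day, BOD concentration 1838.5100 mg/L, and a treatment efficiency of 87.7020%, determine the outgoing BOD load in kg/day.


Load_in = volume * conc / 1000 = 253.0860 * 1838.5100 / 1000 = 465.3011 kg/day
Removed = Load_in * eff / 100 = 465.3011 * 87.7020 / 100 = 408.0784 kg/day
Load_out = Load_in - Removed = 465.3011 - 408.0784 = 57.2227 kg/day


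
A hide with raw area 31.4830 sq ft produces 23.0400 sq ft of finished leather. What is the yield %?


Formula: Yield = finished / raw * 100
Substituting: Yield = 23.0400 / 31.4830 * 100
Result: 73.1824 %


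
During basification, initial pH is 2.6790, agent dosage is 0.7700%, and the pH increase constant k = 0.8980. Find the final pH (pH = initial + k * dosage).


Formula: pH_final = pH_initial + k * base_pct
Substituting: pH_final = 2.6790 + 0.8980 * 0.7700
Result: 3.3705


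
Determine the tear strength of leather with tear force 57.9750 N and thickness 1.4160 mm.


Formula: Tear strength = force / thickness
Substituting: Tear strength = 57.9750 / 1.4160
Result: 40.9428 N/mm


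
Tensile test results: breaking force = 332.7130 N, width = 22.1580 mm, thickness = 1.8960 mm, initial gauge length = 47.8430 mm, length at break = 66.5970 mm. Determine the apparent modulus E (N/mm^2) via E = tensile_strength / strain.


TS = F / (w * t) = 332.7130 / (22.1580 * 1.8960) = 7.9196 N/mm^2
strain = (Lf - L0) / L0 = (66.5970 - 47.8430) / 47.8430 = 0.3920
E = TS / strain = 7.9196 / 0.3920 = 20.2034 N/mm^2


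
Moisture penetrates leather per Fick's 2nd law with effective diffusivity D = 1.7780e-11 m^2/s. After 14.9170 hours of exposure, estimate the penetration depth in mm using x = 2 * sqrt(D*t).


t = 14.9170 hr * 3600 = 53701.2000 s
D * t = 1.7780e-11 * 53701.2000 = 9.5481e-07
x = 2 * sqrt(D*t) = 2 * sqrt(9.5481e-07) = 0.00195428 m = 1.9543 mm


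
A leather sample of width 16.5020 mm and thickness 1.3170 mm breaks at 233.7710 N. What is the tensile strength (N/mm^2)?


Formula: TS = force / (width * thickness)
Substituting: TS = 233.7710 / (16.5020 * 1.3170)
Result: 10.7564 N/mm^2


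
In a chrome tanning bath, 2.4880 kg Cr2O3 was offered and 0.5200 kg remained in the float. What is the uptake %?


Formula: Uptake = (offered - residual) / offered * 100
Substituting: Uptake = (2.4880 - 0.5200) / 2.4880 * 100
Result: 79.0997 %


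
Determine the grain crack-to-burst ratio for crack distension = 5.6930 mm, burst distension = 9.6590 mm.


Formula: Ratio = crack / burst
Substituting: Ratio = 5.6930 / 9.6590
Result: 0.5894


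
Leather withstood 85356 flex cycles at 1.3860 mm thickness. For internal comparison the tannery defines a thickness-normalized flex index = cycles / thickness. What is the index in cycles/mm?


Formula: Index = cycles / thickness
Substituting: Index = 85356 / 1.3860
Result: 61584.4156 cycles/mm


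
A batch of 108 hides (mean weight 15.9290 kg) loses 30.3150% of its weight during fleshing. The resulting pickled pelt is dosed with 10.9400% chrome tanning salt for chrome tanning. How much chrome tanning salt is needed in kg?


Total_raw = N * avg_wt = 108 * 15.9290 = 1720.3320 kg
Substrate = Total_raw * (1 - loss/100) = 1720.3320 * (1 - 30.3150/100) = 1198.8134 kg
Chrome = Substrate * pct / 100 = 1198.8134 * 10.9400 / 100 = 131.1502 kg


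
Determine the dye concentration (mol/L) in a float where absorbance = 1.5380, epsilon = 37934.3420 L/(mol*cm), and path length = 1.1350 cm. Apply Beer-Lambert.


Formula: c = A / (epsilon * l)
Substituting: c = 1.5380 / (37934.3420 * 1.1350)
Result: 3.5721e-05 mol/L


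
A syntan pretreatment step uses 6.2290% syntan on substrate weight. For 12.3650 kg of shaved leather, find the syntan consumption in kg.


Formula: Syntan = substrate * pct / 100
Substituting: Syntan = 12.3650 * 6.2290 / 100
Result: 0.7702 kg


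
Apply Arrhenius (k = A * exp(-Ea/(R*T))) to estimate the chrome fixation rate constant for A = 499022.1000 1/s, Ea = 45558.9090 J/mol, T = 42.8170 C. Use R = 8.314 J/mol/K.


T_K = T_C + 273.15 = 42.8170 + 273.15 = 315.9670 K
exponent = -Ea / (R * T_K) = -45558.9090 / (8.314 * 315.9670) = -17.3429
k = A * exp(exponent) = 499022.1000 * exp(-17.3429) = 0.0146621 1/s


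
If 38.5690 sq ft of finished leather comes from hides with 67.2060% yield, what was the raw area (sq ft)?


Formula: raw = finished * 100 / yield
Substituting: raw = 38.5690 * 100 / 67.2060
Result: 57.3892 sq ft


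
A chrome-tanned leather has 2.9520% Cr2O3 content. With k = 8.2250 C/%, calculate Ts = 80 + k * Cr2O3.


Formula: Ts = 80 + k * Cr2O3
Substituting: Ts = 80 + 8.2250 * 2.9520
Result: 104.2802 C


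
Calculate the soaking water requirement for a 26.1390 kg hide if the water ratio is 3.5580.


Formula: Water = hide_weight * ratio
Substituting: Water = 26.1390 * 3.5580
Result: 93.0026 kg


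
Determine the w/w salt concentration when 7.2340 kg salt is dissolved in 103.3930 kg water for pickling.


Formula: Conc = salt / (water + salt) * 100
Substituting: Conc = 7.2340 / (103.3930 + 7.2340) * 100
Result: 6.5391 %


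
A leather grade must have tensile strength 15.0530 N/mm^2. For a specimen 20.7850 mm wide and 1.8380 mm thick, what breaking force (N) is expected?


Formula: F = TS * w * t
Substituting: F = 15.0530 * 20.7850 * 1.8380
Result: 575.0672 N


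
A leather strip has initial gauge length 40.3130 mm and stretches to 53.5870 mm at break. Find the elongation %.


Formula: Elongation = (Lf - L0) / L0 * 100
Substituting: Elongation = (53.5870 - 40.3130) / 40.3130 * 100
Result: 32.9273 %


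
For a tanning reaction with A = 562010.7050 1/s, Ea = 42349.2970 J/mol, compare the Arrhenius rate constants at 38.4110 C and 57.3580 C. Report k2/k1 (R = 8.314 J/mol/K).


T1 = 38.4110 + 273.15 = 311.5610 K; T2 = 57.3580 + 273.15 = 330.5080 K
k1 = A * exp(-Ea/(R*T1)) = 562010.7050 * exp(-42349.2970/(8.314*311.5610)) = 0.0446101 1/s
k2 = A * exp(-Ea/(R*T2)) = 562010.7050 * exp(-42349.2970/(8.314*330.5080)) = 0.1139 1/s
k2/k1 = 0.1139 / 0.0446101 = 2.5529


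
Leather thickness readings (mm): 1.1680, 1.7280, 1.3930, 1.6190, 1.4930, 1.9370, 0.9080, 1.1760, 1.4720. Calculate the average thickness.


Formula: Average = sum / n
Substituting: Average = 12.8940 / 9
Result: 1.4327 mm


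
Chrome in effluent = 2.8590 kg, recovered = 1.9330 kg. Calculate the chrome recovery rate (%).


Formula: Recovery = recovered / input * 100
Substituting: Recovery = 1.9330 / 2.8590 * 100
Result: 67.6111 %


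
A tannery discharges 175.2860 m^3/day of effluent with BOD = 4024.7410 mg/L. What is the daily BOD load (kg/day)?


Formula: BOD_load = volume * conc / 1000
Substituting: BOD_load = 175.2860 * 4024.7410 / 1000
Result: 705.4808 kg/day


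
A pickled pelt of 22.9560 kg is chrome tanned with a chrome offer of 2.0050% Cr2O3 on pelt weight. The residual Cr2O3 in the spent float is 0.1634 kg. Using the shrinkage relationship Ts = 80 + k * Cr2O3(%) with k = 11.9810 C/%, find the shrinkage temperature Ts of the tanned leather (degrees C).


Offered = pelt * offer_pct / 100 = 22.9560 * 2.0050 / 100 = 0.4603 kg
Uptake = offered - residual = 0.4603 - 0.1634 = 0.2969 kg
Cr2O3% on pelt = uptake / pelt * 100 = 0.2969 / 22.9560 * 100 = 1.2932 %
Ts = 80 + k * Cr2O3% = 80 + 11.9810 * 1.2932 = 95.4939 C


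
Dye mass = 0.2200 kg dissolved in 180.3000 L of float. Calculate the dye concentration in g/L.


Formula: Conc = dye_mass(kg) / volume(L) * 1000
Substituting: Conc = 0.2200 / 180.3000 * 1000
Result: 1.2202 g/L


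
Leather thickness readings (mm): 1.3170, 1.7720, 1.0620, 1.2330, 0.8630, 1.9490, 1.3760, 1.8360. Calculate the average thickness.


Formula: Average = sum / n
Substituting: Average = 11.4080 / 8
Result: 1.4260 mm


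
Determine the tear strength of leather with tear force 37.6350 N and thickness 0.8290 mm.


Formula: Tear strength = force / thickness
Substituting: Tear strength = 37.6350 / 0.8290
Result: 45.3981 N/mm


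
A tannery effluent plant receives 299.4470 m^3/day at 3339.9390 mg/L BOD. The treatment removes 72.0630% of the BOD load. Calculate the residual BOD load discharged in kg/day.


Load_in = volume * conc / 1000 = 299.4470 * 3339.9390 / 1000 = 1000.1347 kg/day
Removed = Load_in * eff / 100 = 1000.1347 * 72.0630 / 100 = 720.7271 kg/day
Load_out = Load_in - Removed = 1000.1347 - 720.7271 = 279.4076 kg/day


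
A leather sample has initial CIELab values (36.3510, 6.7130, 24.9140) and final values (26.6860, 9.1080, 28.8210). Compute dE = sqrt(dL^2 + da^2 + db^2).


dL = -9.6650, da = 2.3950, db = 3.9070
dE = sqrt((-9.6650)^2 + 2.3950^2 + 3.9070^2) = 10.6964


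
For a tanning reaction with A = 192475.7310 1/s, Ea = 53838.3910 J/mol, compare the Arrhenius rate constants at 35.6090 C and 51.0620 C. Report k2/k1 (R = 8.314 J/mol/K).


T1 = 35.6090 + 273.15 = 308.7590 K; T2 = 51.0620 + 273.15 = 324.2120 K
k1 = A * exp(-Ea/(R*T1)) = 192475.7310 * exp(-53838.3910/(8.314*308.7590)) = 1.4993e-04 1/s
k2 = A * exp(-Ea/(R*T2)) = 192475.7310 * exp(-53838.3910/(8.314*324.2120)) = 4.0740e-04 1/s
k2/k1 = 4.0740e-04 / 1.4993e-04 = 2.7173


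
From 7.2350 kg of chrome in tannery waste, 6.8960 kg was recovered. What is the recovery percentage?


Formula: Recovery = recovered / input * 100
Substituting: Recovery = 6.8960 / 7.2350 * 100
Result: 95.3144 %


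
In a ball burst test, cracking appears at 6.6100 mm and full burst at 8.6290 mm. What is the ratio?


Formula: Ratio = crack / burst
Substituting: Ratio = 6.6100 / 8.6290
Result: 0.7660


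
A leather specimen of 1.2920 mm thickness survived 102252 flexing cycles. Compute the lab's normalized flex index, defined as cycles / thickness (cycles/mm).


Formula: Index = cycles / thickness
Substituting: Index = 102252 / 1.2920
Result: 79142.4149 cycles/mm


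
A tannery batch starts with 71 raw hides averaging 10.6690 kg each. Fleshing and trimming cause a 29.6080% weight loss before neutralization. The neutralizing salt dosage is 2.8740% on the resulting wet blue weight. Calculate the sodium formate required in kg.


Total_raw = N * avg_wt = 71 * 10.6690 = 757.4990 kg
Substrate = Total_raw * (1 - loss/100) = 757.4990 * (1 - 29.6080/100) = 533.2187 kg
Neutralizer = Substrate * pct / 100 = 533.2187 * 2.8740 / 100 = 15.3247 kg


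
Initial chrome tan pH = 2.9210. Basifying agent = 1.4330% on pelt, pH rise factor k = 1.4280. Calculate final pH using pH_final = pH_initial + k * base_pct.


Formula: pH_final = pH_initial + k * base_pct
Substituting: pH_final = 2.9210 + 1.4280 * 1.4330
Result: 4.9673


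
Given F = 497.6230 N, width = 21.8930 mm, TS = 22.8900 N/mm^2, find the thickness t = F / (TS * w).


Formula: t = F / (TS * w)
Substituting: t = 497.6230 / (22.8900 * 21.8930)
Result: 0.9930 mm


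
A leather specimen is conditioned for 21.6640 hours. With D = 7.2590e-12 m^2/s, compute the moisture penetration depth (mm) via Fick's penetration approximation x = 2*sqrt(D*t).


t = 21.6640 hr * 3600 = 77990.4000 s
D * t = 7.2590e-12 * 77990.4000 = 5.6613e-07
x = 2 * sqrt(D*t) = 2 * sqrt(5.6613e-07) = 0.00150484 m = 1.5048 mm


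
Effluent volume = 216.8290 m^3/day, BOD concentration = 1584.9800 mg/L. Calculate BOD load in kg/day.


Formula: BOD_load = volume * conc / 1000
Substituting: BOD_load = 216.8290 * 1584.9800 / 1000
Result: 343.6696 kg/day


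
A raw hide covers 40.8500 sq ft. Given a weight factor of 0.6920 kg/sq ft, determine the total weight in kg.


Formula: Weight = area * weight_per_sqft
Substituting: Weight = 40.8500 * 0.6920
Result: 28.2682 kg


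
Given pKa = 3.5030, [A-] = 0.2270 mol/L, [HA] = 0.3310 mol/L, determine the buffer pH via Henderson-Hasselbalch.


ratio = [A-] / [HA] = 0.2270 / 0.3310 = 0.6858
log10(ratio) = -0.1638
pH = pKa + log10(ratio) = 3.5030 - 0.1638 = 3.3392


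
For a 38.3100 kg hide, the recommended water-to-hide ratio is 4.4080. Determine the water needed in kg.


Formula: Water = hide_weight * ratio
Substituting: Water = 38.3100 * 4.4080
Result: 168.8705 kg


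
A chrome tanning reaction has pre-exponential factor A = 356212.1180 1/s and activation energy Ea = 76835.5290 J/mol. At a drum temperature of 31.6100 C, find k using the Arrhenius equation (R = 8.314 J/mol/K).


T_K = T_C + 273.15 = 31.6100 + 273.15 = 304.7600 K
exponent = -Ea / (R * T_K) = -76835.5290 / (8.314 * 304.7600) = -30.3245
k = A * exp(exponent) = 356212.1180 * exp(-30.3245) = 2.4095e-08 1/s


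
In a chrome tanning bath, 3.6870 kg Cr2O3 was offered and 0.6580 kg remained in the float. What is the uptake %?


Formula: Uptake = (offered - residual) / offered * 100
Substituting: Uptake = (3.6870 - 0.6580) / 3.6870 * 100
Result: 82.1535 %


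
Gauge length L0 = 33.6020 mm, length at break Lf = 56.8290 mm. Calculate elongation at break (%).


Formula: Elongation = (Lf - L0) / L0 * 100
Substituting: Elongation = (56.8290 - 33.6020) / 33.6020 * 100
Result: 69.1239 %


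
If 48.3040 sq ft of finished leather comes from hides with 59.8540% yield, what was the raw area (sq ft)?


Formula: raw = finished * 100 / yield
Substituting: raw = 48.3040 * 100 / 59.8540
Result: 80.7030 sq ft


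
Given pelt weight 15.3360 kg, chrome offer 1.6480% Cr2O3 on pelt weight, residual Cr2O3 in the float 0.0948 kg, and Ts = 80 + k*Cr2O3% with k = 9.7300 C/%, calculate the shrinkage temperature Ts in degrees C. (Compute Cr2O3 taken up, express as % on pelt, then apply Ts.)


Offered = pelt * offer_pct / 100 = 15.3360 * 1.6480 / 100 = 0.2527 kg
Uptake = offered - residual = 0.2527 - 0.0948 = 0.1579 kg
Cr2O3% on pelt = uptake / pelt * 100 = 0.1579 / 15.3360 * 100 = 1.0298 %
Ts = 80 + k * Cr2O3% = 80 + 9.7300 * 1.0298 = 90.0204 C
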